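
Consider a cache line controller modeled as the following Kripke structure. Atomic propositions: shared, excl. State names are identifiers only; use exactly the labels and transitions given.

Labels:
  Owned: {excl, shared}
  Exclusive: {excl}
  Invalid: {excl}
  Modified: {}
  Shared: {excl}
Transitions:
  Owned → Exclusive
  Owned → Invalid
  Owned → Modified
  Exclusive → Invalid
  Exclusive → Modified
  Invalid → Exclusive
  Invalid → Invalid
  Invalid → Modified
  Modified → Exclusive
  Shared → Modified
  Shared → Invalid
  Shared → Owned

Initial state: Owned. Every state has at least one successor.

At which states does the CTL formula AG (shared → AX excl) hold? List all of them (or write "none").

{Exclusive, Invalid, Modified}

States satisfying shared → AX excl: {Exclusive, Invalid, Modified, Shared}.
States satisfying AG (shared → AX excl): {Exclusive, Invalid, Modified}.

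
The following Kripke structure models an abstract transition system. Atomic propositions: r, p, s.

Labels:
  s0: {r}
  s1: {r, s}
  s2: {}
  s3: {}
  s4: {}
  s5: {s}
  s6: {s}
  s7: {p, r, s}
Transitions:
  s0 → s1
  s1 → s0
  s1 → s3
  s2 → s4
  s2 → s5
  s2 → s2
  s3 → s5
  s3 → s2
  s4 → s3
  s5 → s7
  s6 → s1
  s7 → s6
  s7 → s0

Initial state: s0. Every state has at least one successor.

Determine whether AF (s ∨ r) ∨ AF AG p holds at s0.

States satisfying s ∨ r: {s0, s1, s5, s6, s7}.
States satisfying AF (s ∨ r): {s0, s1, s5, s6, s7}.
States satisfying AG p: ∅.
States satisfying AF AG p: ∅.
States satisfying AF (s ∨ r) ∨ AF AG p: {s0, s1, s5, s6, s7}.
s0 ∈ Sat(AF (s ∨ r) ∨ AF AG p).

Satisfied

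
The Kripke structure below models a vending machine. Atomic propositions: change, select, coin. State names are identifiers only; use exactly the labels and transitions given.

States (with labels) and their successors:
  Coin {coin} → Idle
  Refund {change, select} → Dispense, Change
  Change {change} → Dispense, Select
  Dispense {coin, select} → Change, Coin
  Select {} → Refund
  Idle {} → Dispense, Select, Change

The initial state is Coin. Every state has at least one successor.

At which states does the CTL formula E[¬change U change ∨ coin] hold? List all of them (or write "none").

States satisfying ¬change: {Coin, Dispense, Select, Idle}.
States satisfying change ∨ coin: {Coin, Refund, Change, Dispense}.
States satisfying E[¬change U change ∨ coin]: {Coin, Refund, Change, Dispense, Select, Idle}.

{Coin, Refund, Change, Dispense, Select, Idle}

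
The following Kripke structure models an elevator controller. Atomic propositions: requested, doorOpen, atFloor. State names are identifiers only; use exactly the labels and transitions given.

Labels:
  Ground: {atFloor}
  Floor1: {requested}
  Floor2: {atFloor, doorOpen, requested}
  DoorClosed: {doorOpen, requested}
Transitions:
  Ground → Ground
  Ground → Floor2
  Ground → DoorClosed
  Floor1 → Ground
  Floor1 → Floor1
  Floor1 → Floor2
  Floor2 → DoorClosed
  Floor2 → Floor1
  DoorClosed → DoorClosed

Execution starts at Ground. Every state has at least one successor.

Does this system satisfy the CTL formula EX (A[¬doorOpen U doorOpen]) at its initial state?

Satisfied

States satisfying A[¬doorOpen U doorOpen]: {Floor2, DoorClosed}.
States satisfying EX (A[¬doorOpen U doorOpen]): {Ground, Floor1, Floor2, DoorClosed}.
Ground ∈ Sat(EX (A[¬doorOpen U doorOpen])).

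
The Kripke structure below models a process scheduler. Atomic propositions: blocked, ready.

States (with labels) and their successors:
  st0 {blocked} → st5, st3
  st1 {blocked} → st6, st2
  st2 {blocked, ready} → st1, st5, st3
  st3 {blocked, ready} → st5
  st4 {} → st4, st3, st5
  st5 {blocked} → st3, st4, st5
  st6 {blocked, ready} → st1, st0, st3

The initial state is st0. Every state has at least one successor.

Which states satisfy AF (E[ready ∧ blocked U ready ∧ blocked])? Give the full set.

States satisfying E[ready ∧ blocked U ready ∧ blocked]: {st2, st3, st6}.
States satisfying AF (E[ready ∧ blocked U ready ∧ blocked]): {st1, st2, st3, st6}.

{st1, st2, st3, st6}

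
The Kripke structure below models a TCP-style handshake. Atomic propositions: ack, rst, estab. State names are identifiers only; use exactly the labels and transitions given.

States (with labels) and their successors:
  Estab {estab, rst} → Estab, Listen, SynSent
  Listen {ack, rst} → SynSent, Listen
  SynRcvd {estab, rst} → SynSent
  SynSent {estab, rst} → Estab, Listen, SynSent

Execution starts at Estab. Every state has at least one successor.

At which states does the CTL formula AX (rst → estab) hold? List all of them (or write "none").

{SynRcvd}

States satisfying rst → estab: {Estab, SynRcvd, SynSent}.
States satisfying AX (rst → estab): {SynRcvd}.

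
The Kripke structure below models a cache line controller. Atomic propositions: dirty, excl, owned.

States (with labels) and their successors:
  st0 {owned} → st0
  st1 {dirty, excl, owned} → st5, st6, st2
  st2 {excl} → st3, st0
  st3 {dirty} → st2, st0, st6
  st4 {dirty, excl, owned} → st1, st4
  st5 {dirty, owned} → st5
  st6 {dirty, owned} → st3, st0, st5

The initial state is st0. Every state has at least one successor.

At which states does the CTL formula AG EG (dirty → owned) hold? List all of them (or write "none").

States satisfying EG (dirty → owned): {st0, st1, st2, st4, st5, st6}.
States satisfying AG EG (dirty → owned): {st0, st5}.

{st0, st5}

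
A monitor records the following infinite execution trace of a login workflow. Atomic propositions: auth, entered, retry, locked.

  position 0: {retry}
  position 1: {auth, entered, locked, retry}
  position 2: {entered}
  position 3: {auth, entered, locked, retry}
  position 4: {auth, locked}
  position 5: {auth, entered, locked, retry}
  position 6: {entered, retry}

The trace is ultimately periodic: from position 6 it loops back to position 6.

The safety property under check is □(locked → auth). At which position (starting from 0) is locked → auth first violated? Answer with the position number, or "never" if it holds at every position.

locked → auth holds at every position 0..6, and those are all the positions the trace ever visits, so the invariant □(locked → auth) is never violated.

never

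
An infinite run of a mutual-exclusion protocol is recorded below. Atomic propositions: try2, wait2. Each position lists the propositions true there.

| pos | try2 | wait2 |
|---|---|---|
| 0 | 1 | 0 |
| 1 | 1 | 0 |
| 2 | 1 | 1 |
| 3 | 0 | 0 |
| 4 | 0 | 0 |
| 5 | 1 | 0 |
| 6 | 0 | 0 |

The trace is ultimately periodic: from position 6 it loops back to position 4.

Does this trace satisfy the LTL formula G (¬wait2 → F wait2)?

¬wait2 → F wait2 must hold at every position from 0 onward. It fails at position 3, so G (¬wait2 → F wait2) is false.
Positions where ¬wait2 holds: 0, 1, 3, 4, 5, 6.
Check F wait2 at each: 0→ok, 1→ok, 3→fails, 4→fails, 5→fails, 6→fails.

Violated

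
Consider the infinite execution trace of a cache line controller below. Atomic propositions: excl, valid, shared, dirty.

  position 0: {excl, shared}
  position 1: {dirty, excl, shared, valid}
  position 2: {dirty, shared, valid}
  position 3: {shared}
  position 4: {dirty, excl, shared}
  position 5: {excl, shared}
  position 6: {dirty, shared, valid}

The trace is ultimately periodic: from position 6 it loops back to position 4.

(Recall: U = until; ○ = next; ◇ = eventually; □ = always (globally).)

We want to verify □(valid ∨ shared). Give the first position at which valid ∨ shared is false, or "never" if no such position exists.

valid ∨ shared holds at every position 0..6, and those are all the positions the trace ever visits, so the invariant □(valid ∨ shared) is never violated.

never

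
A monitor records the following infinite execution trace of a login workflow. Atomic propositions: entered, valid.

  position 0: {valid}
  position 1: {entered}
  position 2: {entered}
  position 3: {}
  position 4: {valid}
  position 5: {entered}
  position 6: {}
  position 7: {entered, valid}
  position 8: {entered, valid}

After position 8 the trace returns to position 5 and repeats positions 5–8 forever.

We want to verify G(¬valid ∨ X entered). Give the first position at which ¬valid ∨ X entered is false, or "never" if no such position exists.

never

¬valid ∨ X entered holds at every position 0..8, and those are all the positions the trace ever visits, so the invariant G(¬valid ∨ X entered) is never violated.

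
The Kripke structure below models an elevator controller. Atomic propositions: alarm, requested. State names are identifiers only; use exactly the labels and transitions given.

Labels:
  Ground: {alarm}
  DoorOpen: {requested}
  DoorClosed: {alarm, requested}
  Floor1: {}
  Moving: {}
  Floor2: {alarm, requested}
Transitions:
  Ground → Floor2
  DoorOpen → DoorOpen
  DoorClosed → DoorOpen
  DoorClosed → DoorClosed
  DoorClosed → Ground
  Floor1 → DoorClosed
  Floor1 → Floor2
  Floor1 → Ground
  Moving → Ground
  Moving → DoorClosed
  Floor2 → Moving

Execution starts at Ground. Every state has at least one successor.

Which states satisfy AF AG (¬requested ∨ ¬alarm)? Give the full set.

{DoorOpen}

States satisfying AG (¬requested ∨ ¬alarm): {DoorOpen}.
States satisfying AF AG (¬requested ∨ ¬alarm): {DoorOpen}.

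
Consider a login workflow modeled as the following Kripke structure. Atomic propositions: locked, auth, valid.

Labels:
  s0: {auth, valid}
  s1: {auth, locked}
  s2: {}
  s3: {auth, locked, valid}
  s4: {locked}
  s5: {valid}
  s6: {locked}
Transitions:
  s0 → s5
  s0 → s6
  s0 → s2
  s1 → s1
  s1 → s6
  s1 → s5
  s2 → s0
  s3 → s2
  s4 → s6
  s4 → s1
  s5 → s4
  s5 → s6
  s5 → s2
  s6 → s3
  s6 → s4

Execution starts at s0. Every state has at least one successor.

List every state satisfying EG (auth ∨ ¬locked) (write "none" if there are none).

States satisfying auth ∨ ¬locked: {s0, s1, s2, s3, s5}.
States satisfying EG (auth ∨ ¬locked): {s0, s1, s2, s3, s5}.

{s0, s1, s2, s3, s5}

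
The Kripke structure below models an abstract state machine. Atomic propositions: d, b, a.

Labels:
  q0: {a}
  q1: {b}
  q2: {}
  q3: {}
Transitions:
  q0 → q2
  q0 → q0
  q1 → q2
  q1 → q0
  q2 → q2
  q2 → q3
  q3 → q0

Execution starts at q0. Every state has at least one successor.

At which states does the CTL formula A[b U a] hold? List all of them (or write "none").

States satisfying b: {q1}.
States satisfying a: {q0}.
States satisfying A[b U a]: {q0}.

{q0}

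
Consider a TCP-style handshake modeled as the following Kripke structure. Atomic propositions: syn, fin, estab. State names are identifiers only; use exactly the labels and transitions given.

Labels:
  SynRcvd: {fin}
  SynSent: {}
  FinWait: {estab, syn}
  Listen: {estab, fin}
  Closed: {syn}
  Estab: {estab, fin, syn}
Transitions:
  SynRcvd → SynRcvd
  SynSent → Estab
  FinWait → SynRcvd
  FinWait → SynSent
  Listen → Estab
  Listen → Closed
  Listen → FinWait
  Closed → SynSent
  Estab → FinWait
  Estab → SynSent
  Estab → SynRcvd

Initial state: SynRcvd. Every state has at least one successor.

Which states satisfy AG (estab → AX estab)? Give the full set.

{SynRcvd}

States satisfying estab → AX estab: {SynRcvd, SynSent, Closed}.
States satisfying AG (estab → AX estab): {SynRcvd}.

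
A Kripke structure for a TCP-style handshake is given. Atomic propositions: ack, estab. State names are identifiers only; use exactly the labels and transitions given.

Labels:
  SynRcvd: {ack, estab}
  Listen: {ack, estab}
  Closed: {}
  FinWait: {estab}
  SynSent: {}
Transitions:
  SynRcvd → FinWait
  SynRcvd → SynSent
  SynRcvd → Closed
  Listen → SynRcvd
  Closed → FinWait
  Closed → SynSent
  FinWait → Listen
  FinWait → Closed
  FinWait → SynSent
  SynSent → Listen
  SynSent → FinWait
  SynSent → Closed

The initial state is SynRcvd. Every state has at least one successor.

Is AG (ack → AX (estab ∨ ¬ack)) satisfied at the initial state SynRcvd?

States satisfying ack → AX (estab ∨ ¬ack): {SynRcvd, Listen, Closed, FinWait, SynSent}.
States satisfying AG (ack → AX (estab ∨ ¬ack)): {SynRcvd, Listen, Closed, FinWait, SynSent}.
Every state reachable from SynRcvd satisfies ack → AX (estab ∨ ¬ack).
SynRcvd ∈ Sat(AG (ack → AX (estab ∨ ¬ack))).

Holds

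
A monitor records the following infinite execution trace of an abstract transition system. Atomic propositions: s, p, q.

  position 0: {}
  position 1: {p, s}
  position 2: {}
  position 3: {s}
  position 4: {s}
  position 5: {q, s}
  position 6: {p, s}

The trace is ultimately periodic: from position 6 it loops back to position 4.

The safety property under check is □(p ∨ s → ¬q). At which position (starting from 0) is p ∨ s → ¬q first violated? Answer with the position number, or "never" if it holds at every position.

Check p ∨ s → ¬q at each position in order: 0 ✓, 1 ✓, 2 ✓, 3 ✓, 4 ✓.
At position 5 the labels are {q, s}, so p ∨ s → ¬q is false there. This is the first violation.

5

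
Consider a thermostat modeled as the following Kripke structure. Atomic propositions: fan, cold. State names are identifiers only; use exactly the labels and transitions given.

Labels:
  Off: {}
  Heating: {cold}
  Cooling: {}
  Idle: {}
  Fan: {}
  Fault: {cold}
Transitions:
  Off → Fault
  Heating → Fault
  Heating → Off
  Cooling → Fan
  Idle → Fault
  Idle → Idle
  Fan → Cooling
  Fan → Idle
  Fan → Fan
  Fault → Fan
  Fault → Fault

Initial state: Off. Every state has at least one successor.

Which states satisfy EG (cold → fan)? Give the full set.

States satisfying cold → fan: {Off, Cooling, Idle, Fan}.
States satisfying EG (cold → fan): {Cooling, Idle, Fan}.

{Cooling, Idle, Fan}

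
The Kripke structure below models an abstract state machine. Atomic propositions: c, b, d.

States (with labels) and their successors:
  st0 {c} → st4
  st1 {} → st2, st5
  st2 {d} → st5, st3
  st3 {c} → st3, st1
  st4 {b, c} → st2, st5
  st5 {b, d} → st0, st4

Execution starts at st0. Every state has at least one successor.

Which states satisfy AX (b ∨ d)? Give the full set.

States satisfying b ∨ d: {st2, st4, st5}.
States satisfying AX (b ∨ d): {st0, st1, st4}.

{st0, st1, st4}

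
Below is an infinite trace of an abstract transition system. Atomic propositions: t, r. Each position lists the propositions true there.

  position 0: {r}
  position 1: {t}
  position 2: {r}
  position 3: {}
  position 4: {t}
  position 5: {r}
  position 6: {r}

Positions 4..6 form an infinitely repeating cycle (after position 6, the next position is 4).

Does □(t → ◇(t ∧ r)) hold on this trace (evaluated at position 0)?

t → ◇(t ∧ r) must hold at every position from 0 onward. It fails at position 1, so □(t → ◇(t ∧ r)) is false.
Positions where t holds: 1, 4.
Check ◇(t ∧ r) at each: 1→fails, 4→fails.

No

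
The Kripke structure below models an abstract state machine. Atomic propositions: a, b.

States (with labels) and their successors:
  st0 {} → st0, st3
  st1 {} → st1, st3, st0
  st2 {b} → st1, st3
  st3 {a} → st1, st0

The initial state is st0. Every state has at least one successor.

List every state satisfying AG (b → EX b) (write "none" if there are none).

{st0, st1, st3}

States satisfying b → EX b: {st0, st1, st3}.
States satisfying AG (b → EX b): {st0, st1, st3}.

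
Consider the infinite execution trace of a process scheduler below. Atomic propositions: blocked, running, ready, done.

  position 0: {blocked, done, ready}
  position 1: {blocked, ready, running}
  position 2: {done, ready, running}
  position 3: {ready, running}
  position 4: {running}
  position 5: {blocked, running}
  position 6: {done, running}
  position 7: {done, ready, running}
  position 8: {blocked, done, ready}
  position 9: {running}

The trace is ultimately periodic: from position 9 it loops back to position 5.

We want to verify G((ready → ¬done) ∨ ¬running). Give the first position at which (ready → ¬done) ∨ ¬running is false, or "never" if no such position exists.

Check (ready → ¬done) ∨ ¬running at each position in order: 0 ✓, 1 ✓.
At position 2 the labels are {done, ready, running}, so (ready → ¬done) ∨ ¬running is false there. This is the first violation.

2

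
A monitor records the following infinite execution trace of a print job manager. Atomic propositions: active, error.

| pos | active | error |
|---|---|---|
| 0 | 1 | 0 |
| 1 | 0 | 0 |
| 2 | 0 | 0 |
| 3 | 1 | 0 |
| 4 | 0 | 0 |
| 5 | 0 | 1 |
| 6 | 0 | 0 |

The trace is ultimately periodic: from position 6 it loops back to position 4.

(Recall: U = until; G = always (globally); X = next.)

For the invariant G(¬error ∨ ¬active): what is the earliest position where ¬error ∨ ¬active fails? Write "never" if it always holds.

¬error ∨ ¬active holds at every position 0..6, and those are all the positions the trace ever visits, so the invariant G(¬error ∨ ¬active) is never violated.

never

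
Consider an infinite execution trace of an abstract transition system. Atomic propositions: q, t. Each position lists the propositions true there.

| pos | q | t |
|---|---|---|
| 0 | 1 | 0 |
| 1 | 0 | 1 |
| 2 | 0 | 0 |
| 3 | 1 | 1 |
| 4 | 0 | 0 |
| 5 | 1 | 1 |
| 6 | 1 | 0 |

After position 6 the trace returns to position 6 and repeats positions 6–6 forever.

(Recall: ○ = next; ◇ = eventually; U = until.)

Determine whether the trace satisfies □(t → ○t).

t → ○t must hold at every position from 0 onward. It fails at position 1, so □(t → ○t) is false.
Positions where t holds: 1, 3, 5.
Check ○t at each: 1→fails, 3→fails, 5→fails.

Does not hold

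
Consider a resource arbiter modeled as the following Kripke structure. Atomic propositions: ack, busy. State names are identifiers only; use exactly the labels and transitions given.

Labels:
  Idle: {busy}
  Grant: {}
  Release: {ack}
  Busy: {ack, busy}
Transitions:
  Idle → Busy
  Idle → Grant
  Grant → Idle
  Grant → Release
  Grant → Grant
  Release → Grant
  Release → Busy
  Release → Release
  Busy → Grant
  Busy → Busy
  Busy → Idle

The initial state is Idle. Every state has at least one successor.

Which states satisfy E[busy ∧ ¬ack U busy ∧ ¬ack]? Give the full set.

{Idle}

States satisfying busy ∧ ¬ack: {Idle}.
States satisfying E[busy ∧ ¬ack U busy ∧ ¬ack]: {Idle}.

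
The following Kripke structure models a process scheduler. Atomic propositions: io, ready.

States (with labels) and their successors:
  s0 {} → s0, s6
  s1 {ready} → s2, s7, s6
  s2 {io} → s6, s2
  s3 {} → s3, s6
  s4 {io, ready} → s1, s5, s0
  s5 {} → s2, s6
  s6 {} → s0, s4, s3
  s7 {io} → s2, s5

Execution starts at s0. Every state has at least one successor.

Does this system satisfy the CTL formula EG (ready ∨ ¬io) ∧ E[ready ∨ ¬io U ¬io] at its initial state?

Holds

States satisfying ready ∨ ¬io: {s0, s1, s3, s4, s5, s6}.
States satisfying EG (ready ∨ ¬io): {s0, s1, s3, s4, s5, s6}.
States satisfying ¬io: {s0, s1, s3, s5, s6}.
States satisfying E[ready ∨ ¬io U ¬io]: {s0, s1, s3, s4, s5, s6}.
States satisfying EG (ready ∨ ¬io) ∧ E[ready ∨ ¬io U ¬io]: {s0, s1, s3, s4, s5, s6}.
s0 ∈ Sat(EG (ready ∨ ¬io) ∧ E[ready ∨ ¬io U ¬io]).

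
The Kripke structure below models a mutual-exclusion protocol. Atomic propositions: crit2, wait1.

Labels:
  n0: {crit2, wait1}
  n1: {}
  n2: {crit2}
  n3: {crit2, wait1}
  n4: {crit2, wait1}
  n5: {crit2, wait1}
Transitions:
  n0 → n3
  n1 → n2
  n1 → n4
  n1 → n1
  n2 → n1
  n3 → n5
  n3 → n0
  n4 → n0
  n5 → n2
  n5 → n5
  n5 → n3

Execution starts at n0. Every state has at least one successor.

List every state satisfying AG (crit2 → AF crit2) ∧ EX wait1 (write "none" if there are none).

States satisfying crit2 → AF crit2: {n0, n1, n2, n3, n4, n5}.
States satisfying AG (crit2 → AF crit2): {n0, n1, n2, n3, n4, n5}.
States satisfying wait1: {n0, n3, n4, n5}.
States satisfying EX wait1: {n0, n1, n3, n4, n5}.
States satisfying AG (crit2 → AF crit2) ∧ EX wait1: {n0, n1, n3, n4, n5}.

{n0, n1, n3, n4, n5}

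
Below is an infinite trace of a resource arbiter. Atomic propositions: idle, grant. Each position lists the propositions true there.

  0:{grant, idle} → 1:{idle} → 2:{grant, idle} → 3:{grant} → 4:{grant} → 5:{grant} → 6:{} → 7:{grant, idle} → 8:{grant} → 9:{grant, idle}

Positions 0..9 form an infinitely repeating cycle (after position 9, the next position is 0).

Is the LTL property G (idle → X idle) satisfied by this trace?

Does not hold

idle → X idle must hold at every position from 0 onward. It fails at position 2, so G (idle → X idle) is false.
Positions where idle holds: 0, 1, 2, 7, 9.
Check X idle at each: 0→ok, 1→ok, 2→fails, 7→fails, 9→ok.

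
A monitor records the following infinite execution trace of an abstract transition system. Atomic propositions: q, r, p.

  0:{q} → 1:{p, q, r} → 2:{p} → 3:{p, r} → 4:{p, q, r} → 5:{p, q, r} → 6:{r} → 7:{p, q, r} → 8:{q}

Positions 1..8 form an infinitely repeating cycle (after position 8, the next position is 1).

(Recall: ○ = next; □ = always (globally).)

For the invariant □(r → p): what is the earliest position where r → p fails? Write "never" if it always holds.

6

Check r → p at each position in order: 0 ✓, 1 ✓, 2 ✓, 3 ✓, 4 ✓, 5 ✓.
At position 6 the labels are {r}, so r → p is false there. This is the first violation.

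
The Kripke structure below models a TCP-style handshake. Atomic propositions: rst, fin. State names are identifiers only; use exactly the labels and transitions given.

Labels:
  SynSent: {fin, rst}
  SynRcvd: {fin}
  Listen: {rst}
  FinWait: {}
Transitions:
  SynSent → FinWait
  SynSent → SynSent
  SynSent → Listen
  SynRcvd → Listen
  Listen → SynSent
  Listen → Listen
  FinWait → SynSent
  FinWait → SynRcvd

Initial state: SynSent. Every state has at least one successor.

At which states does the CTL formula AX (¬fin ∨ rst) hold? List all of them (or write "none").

States satisfying ¬fin ∨ rst: {SynSent, Listen, FinWait}.
States satisfying AX (¬fin ∨ rst): {SynSent, SynRcvd, Listen}.

{SynSent, SynRcvd, Listen}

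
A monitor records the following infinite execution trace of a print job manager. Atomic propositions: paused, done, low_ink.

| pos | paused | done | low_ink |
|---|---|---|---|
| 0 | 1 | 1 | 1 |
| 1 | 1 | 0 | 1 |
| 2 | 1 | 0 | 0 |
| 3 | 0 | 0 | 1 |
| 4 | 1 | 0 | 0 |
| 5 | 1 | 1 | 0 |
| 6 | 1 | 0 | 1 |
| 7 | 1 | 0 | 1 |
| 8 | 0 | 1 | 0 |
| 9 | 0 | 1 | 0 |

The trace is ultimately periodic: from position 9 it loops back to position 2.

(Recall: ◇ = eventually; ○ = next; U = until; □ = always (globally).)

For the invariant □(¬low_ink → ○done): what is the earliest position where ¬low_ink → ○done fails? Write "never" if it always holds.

2

Check ¬low_ink → ○done at each position in order: 0 ✓, 1 ✓.
At position 2 the labels are {paused} and the next position 3 has {low_ink}, so ¬low_ink → ○done is false there. This is the first violation.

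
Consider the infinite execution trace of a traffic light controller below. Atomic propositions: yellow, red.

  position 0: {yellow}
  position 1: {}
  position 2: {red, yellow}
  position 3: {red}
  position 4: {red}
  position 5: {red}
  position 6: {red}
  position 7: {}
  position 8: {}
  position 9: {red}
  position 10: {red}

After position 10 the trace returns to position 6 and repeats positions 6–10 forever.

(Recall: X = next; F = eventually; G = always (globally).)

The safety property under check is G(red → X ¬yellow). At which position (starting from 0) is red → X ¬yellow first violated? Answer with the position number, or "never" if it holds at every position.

never

red → X ¬yellow holds at every position 0..10, and those are all the positions the trace ever visits, so the invariant G(red → X ¬yellow) is never violated.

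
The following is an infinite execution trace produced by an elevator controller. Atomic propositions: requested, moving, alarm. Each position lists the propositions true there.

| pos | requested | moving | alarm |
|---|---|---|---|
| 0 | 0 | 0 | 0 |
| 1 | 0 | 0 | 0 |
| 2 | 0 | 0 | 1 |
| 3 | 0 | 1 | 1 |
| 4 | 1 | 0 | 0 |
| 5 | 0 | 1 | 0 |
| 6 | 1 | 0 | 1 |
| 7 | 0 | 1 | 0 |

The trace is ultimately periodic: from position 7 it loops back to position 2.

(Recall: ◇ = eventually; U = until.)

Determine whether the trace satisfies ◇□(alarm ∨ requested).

Does not hold

□(alarm ∨ requested) is false at every position 0..7, so it never becomes true and ◇□(alarm ∨ requested) fails.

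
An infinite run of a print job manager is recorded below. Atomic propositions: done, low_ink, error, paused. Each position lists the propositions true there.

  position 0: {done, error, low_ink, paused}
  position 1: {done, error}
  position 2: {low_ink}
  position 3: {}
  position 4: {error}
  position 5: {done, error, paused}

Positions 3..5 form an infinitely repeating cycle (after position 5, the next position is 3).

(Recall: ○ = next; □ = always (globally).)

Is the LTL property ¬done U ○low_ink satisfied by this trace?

Walking from position 0: at position 0, ○low_ink has not yet held and ¬done fails, so ¬done U ○low_ink is false.

Violated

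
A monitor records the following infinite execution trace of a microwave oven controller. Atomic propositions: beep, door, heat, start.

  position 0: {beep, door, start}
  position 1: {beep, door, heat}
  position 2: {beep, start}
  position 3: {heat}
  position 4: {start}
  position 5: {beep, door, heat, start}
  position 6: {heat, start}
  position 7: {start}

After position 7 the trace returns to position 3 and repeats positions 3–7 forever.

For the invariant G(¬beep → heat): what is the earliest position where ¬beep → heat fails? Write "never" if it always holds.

Check ¬beep → heat at each position in order: 0 ✓, 1 ✓, 2 ✓, 3 ✓.
At position 4 the labels are {start}, so ¬beep → heat is false there. This is the first violation.

4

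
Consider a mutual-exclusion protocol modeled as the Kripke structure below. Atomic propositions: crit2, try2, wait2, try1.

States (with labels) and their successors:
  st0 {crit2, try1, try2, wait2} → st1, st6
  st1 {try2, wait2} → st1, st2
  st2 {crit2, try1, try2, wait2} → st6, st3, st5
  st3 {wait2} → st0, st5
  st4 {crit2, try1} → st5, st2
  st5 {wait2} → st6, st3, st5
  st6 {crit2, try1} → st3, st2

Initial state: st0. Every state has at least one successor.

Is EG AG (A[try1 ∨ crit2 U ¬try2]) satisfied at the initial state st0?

States satisfying AG (A[try1 ∨ crit2 U ¬try2]): ∅.
States satisfying EG AG (A[try1 ∨ crit2 U ¬try2]): ∅.
No suitable path/successor from st0 witnesses the formula.
st0 ∉ Sat(EG AG (A[try1 ∨ crit2 U ¬try2])).

No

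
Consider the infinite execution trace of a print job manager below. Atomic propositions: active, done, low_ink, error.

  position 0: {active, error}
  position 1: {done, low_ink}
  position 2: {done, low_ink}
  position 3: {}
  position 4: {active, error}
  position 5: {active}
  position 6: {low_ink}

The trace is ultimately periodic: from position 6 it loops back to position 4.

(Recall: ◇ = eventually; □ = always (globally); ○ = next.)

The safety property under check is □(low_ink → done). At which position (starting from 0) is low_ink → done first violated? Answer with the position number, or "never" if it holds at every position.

6

Check low_ink → done at each position in order: 0 ✓, 1 ✓, 2 ✓, 3 ✓, 4 ✓, 5 ✓.
At position 6 the labels are {low_ink}, so low_ink → done is false there. This is the first violation.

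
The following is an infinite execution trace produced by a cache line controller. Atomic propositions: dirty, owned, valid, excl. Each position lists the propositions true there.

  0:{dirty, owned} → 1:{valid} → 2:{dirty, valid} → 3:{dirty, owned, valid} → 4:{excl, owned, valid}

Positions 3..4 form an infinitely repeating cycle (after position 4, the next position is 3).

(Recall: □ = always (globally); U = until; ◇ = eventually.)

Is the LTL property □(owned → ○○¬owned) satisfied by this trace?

owned → ○○¬owned must hold at every position from 0 onward. It fails at position 3, so □(owned → ○○¬owned) is false.
Positions where owned holds: 0, 3, 4.
Check ○○¬owned at each: 0→ok, 3→fails, 4→fails.

Violated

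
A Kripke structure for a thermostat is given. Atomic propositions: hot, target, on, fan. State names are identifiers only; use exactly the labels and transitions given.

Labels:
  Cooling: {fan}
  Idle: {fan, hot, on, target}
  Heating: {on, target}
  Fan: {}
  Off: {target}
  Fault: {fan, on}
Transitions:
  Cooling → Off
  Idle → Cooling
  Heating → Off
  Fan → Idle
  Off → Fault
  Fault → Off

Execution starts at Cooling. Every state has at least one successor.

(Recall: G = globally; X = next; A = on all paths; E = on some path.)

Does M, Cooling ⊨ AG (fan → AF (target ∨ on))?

Satisfied

States satisfying fan → AF (target ∨ on): {Cooling, Idle, Heating, Fan, Off, Fault}.
States satisfying AG (fan → AF (target ∨ on)): {Cooling, Idle, Heating, Fan, Off, Fault}.
Every state reachable from Cooling satisfies fan → AF (target ∨ on).
Cooling ∈ Sat(AG (fan → AF (target ∨ on))).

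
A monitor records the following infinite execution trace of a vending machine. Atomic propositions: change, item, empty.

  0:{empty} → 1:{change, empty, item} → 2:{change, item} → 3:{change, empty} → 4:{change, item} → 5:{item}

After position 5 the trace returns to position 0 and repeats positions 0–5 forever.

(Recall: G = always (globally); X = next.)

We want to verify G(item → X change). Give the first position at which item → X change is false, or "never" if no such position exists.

Check item → X change at each position in order: 0 ✓, 1 ✓, 2 ✓, 3 ✓.
At position 4 the labels are {change, item} and the next position 5 has {item}, so item → X change is false there. This is the first violation.

4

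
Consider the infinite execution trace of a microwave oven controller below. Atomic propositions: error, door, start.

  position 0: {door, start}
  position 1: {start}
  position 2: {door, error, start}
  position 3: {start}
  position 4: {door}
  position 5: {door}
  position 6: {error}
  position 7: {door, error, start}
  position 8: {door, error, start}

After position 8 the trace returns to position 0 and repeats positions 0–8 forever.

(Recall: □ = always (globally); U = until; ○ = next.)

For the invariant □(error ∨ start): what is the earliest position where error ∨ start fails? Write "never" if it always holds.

Check error ∨ start at each position in order: 0 ✓, 1 ✓, 2 ✓, 3 ✓.
At position 4 the labels are {door}, so error ∨ start is false there. This is the first violation.

4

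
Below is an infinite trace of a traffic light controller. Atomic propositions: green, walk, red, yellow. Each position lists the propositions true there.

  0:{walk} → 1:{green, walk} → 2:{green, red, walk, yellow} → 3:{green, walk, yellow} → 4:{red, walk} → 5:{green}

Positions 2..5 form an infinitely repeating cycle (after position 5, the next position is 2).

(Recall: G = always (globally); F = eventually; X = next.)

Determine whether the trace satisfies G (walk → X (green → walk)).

No

walk → X (green → walk) must hold at every position from 0 onward. It fails at position 4, so G (walk → X (green → walk)) is false.
Positions where walk holds: 0, 1, 2, 3, 4.
Check X (green → walk) at each: 0→ok, 1→ok, 2→ok, 3→ok, 4→fails.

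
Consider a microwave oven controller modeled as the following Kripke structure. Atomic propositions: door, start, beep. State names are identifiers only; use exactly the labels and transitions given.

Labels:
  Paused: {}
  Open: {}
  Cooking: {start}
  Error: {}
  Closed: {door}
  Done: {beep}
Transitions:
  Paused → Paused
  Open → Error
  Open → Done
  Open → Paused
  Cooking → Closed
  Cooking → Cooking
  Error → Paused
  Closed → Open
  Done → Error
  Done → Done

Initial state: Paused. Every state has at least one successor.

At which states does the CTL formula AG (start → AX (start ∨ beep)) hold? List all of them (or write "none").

{Paused, Open, Error, Closed, Done}

States satisfying start → AX (start ∨ beep): {Paused, Open, Error, Closed, Done}.
States satisfying AG (start → AX (start ∨ beep)): {Paused, Open, Error, Closed, Done}.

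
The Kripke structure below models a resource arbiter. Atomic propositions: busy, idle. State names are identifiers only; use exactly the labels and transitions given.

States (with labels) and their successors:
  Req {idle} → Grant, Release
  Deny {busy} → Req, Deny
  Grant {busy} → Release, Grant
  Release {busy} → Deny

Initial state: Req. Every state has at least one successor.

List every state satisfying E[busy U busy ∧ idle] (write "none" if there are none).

none

States satisfying busy: {Deny, Grant, Release}.
States satisfying busy ∧ idle: ∅.
States satisfying E[busy U busy ∧ idle]: ∅.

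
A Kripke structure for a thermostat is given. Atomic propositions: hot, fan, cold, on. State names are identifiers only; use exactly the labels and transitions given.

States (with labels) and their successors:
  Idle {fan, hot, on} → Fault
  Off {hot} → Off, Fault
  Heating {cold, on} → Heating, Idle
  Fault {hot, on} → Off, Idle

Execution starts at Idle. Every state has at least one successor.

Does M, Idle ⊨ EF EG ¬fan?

States satisfying EG ¬fan: {Off, Heating, Fault}.
States satisfying EF EG ¬fan: {Idle, Off, Heating, Fault}.
Some path from Idle reaches a state where EG ¬fan holds.
Idle ∈ Sat(EF EG ¬fan).

Satisfied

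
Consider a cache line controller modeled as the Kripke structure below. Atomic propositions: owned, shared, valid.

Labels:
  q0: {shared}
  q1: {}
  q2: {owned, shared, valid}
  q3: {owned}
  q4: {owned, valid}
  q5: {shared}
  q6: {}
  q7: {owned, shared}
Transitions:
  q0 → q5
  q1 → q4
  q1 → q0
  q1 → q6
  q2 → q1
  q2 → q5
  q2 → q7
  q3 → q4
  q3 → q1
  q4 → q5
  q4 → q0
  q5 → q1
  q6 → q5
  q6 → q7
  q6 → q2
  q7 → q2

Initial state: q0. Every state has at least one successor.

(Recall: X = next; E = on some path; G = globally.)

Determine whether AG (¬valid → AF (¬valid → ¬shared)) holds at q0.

Satisfied

States satisfying ¬valid → AF (¬valid → ¬shared): {q0, q1, q2, q3, q4, q5, q6, q7}.
States satisfying AG (¬valid → AF (¬valid → ¬shared)): {q0, q1, q2, q3, q4, q5, q6, q7}.
Every state reachable from q0 satisfies ¬valid → AF (¬valid → ¬shared).
q0 ∈ Sat(AG (¬valid → AF (¬valid → ¬shared))).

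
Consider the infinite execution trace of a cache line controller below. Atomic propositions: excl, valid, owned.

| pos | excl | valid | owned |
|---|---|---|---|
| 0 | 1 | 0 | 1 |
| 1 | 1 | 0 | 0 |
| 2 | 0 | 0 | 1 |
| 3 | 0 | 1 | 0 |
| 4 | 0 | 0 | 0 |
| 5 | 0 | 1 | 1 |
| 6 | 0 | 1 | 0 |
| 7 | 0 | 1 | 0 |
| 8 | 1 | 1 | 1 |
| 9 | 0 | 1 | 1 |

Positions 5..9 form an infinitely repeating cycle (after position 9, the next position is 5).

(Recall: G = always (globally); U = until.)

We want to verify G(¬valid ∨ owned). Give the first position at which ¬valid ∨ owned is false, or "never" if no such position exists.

Check ¬valid ∨ owned at each position in order: 0 ✓, 1 ✓, 2 ✓.
At position 3 the labels are {valid}, so ¬valid ∨ owned is false there. This is the first violation.

3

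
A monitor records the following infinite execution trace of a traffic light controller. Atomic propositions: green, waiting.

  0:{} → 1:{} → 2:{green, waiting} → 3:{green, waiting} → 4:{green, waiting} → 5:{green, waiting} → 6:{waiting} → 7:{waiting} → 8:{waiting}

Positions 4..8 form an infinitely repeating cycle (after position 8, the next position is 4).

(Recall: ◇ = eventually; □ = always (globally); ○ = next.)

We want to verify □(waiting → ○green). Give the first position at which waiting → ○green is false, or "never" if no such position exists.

5

Check waiting → ○green at each position in order: 0 ✓, 1 ✓, 2 ✓, 3 ✓, 4 ✓.
At position 5 the labels are {green, waiting} and the next position 6 has {waiting}, so waiting → ○green is false there. This is the first violation.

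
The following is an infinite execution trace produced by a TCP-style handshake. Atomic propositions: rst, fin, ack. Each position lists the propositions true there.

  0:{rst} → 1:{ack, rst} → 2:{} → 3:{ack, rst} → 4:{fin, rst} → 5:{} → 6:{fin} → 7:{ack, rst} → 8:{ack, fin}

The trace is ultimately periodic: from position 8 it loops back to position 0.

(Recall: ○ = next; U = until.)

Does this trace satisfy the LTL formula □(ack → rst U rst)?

Violated

ack → rst U rst must hold at every position from 0 onward. It fails at position 8, so □(ack → rst U rst) is false.
Positions where ack holds: 1, 3, 7, 8.
Check rst U rst at each: 1→ok, 3→ok, 7→ok, 8→fails.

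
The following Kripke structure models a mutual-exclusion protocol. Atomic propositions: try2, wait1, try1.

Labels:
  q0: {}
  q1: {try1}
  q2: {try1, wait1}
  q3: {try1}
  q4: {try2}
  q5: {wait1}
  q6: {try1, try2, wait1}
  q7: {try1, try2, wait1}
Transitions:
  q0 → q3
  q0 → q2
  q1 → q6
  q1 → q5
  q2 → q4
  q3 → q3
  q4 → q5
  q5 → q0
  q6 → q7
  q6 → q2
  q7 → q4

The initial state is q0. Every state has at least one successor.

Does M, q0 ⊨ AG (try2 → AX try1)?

States satisfying try2 → AX try1: {q0, q1, q2, q3, q5, q6}.
States satisfying AG (try2 → AX try1): {q3}.
q4 is reachable from q0 and violates try2 → AX try1, so AG fails at q0.
q0 ∉ Sat(AG (try2 → AX try1)).

No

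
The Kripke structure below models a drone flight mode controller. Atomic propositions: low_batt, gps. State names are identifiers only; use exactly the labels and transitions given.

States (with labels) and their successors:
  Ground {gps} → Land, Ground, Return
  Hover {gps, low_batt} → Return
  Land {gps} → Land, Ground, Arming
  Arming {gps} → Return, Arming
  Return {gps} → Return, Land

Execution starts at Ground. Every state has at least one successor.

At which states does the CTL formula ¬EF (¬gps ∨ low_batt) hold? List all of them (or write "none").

{Ground, Land, Arming, Return}

States satisfying ¬gps ∨ low_batt: {Hover}.
States satisfying EF (¬gps ∨ low_batt): {Hover}.
States satisfying ¬EF (¬gps ∨ low_batt): {Ground, Land, Arming, Return}.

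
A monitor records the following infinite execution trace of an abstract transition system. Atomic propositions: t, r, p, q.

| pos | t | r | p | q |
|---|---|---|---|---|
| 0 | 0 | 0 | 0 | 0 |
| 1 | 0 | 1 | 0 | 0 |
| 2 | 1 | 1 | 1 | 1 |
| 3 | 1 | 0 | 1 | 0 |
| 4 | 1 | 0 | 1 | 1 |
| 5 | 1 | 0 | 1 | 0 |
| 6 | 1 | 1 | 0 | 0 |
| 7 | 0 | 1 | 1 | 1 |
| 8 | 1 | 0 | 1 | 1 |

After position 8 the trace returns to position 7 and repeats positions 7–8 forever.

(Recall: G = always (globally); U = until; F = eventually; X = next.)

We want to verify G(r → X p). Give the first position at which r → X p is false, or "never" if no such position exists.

r → X p holds at every position 0..8, and those are all the positions the trace ever visits, so the invariant G(r → X p) is never violated.

never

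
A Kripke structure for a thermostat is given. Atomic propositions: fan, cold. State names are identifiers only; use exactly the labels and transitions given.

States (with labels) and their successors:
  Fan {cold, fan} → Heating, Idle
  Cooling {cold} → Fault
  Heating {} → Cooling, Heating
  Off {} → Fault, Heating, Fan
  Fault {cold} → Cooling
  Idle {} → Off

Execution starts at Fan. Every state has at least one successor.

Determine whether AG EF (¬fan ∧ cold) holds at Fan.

Satisfied

States satisfying EF (¬fan ∧ cold): {Fan, Cooling, Heating, Off, Fault, Idle}.
States satisfying AG EF (¬fan ∧ cold): {Fan, Cooling, Heating, Off, Fault, Idle}.
Every state reachable from Fan satisfies EF (¬fan ∧ cold).
Fan ∈ Sat(AG EF (¬fan ∧ cold)).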